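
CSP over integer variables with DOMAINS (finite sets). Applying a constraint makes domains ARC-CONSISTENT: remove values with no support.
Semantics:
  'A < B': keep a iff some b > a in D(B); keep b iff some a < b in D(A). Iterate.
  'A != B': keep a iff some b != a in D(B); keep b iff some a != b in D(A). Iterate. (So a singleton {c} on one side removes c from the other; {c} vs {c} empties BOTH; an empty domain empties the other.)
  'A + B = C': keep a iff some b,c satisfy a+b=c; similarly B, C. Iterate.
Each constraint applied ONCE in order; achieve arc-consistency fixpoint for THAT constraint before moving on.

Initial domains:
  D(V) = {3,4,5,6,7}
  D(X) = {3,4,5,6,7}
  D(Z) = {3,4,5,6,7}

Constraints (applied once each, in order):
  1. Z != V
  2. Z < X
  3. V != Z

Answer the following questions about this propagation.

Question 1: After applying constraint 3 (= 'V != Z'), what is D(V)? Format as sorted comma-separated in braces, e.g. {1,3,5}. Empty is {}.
Answer: {3,4,5,6,7}

Derivation:
Constraint 1 (Z != V) on D(Z)={3,4,5,6,7} D(V)={3,4,5,6,7}: no change
Constraint 2 (Z < X) on D(Z)={3,4,5,6,7} D(X)={3,4,5,6,7}: Z {3,4,5,6,7}->{3,4,5,6}; X {3,4,5,6,7}->{4,5,6,7}
Constraint 3 (V != Z) on D(V)={3,4,5,6,7} D(Z)={3,4,5,6}: no change
So after constraint 3: D(V) = {3,4,5,6,7}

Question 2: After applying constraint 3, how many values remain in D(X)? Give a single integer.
Answer: 4

Derivation:
Constraint 1 (Z != V) on D(Z)={3,4,5,6,7} D(V)={3,4,5,6,7}: no change
Constraint 2 (Z < X) on D(Z)={3,4,5,6,7} D(X)={3,4,5,6,7}: Z {3,4,5,6,7}->{3,4,5,6}; X {3,4,5,6,7}->{4,5,6,7}
Constraint 3 (V != Z) on D(V)={3,4,5,6,7} D(Z)={3,4,5,6}: no change
So after constraint 3: D(X)={4,5,6,7}, size = 4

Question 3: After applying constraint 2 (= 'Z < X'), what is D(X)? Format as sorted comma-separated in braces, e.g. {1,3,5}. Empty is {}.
Constraint 1 (Z != V) on D(Z)={3,4,5,6,7} D(V)={3,4,5,6,7}: no change
Constraint 2 (Z < X) on D(Z)={3,4,5,6,7} D(X)={3,4,5,6,7}: Z {3,4,5,6,7}->{3,4,5,6}; X {3,4,5,6,7}->{4,5,6,7}
So after constraint 2: D(X) = {4,5,6,7}

Answer: {4,5,6,7}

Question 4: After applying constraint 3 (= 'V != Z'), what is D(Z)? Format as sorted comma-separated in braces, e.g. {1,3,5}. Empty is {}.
Answer: {3,4,5,6}

Derivation:
Constraint 1 (Z != V) on D(Z)={3,4,5,6,7} D(V)={3,4,5,6,7}: no change
Constraint 2 (Z < X) on D(Z)={3,4,5,6,7} D(X)={3,4,5,6,7}: Z {3,4,5,6,7}->{3,4,5,6}; X {3,4,5,6,7}->{4,5,6,7}
Constraint 3 (V != Z) on D(V)={3,4,5,6,7} D(Z)={3,4,5,6}: no change
So after constraint 3: D(Z) = {3,4,5,6}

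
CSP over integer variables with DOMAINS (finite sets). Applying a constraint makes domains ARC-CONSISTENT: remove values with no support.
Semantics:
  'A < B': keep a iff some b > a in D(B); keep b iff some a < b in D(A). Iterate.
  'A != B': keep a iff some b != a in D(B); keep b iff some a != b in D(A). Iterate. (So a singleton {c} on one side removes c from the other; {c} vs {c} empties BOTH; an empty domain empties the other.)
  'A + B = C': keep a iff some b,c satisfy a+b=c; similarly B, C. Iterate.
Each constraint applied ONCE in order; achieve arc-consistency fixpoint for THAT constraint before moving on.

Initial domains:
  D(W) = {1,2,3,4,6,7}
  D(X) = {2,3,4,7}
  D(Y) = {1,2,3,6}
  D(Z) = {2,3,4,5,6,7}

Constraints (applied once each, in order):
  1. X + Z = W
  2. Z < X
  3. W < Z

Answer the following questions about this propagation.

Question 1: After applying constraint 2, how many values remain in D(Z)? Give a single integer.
Answer: 2

Derivation:
Constraint 1 (X + Z = W) on D(X)={2,3,4,7} D(Z)={2,3,4,5,6,7} D(W)={1,2,3,4,6,7}: X {2,3,4,7}->{2,3,4}; Z {2,3,4,5,6,7}->{2,3,4,5}; W {1,2,3,4,6,7}->{4,6,7}
Constraint 2 (Z < X) on D(Z)={2,3,4,5} D(X)={2,3,4}: Z {2,3,4,5}->{2,3}; X {2,3,4}->{3,4}
So after constraint 2: D(Z)={2,3}, size = 2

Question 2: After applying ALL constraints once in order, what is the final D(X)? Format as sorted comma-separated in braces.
Answer: {3,4}

Derivation:
Constraint 1 (X + Z = W) on D(X)={2,3,4,7} D(Z)={2,3,4,5,6,7} D(W)={1,2,3,4,6,7}: X {2,3,4,7}->{2,3,4}; Z {2,3,4,5,6,7}->{2,3,4,5}; W {1,2,3,4,6,7}->{4,6,7}
Constraint 2 (Z < X) on D(Z)={2,3,4,5} D(X)={2,3,4}: Z {2,3,4,5}->{2,3}; X {2,3,4}->{3,4}
Constraint 3 (W < Z) on D(W)={4,6,7} D(Z)={2,3}: W {4,6,7}->{}; Z {2,3}->{}
So after all 3 constraints: D(X) = {3,4}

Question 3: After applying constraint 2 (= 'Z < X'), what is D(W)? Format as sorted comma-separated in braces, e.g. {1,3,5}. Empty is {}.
Constraint 1 (X + Z = W) on D(X)={2,3,4,7} D(Z)={2,3,4,5,6,7} D(W)={1,2,3,4,6,7}: X {2,3,4,7}->{2,3,4}; Z {2,3,4,5,6,7}->{2,3,4,5}; W {1,2,3,4,6,7}->{4,6,7}
Constraint 2 (Z < X) on D(Z)={2,3,4,5} D(X)={2,3,4}: Z {2,3,4,5}->{2,3}; X {2,3,4}->{3,4}
So after constraint 2: D(W) = {4,6,7}

Answer: {4,6,7}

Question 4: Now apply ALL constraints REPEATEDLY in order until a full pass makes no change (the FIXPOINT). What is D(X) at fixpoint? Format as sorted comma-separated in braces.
pass 0 (initial): D(X)={2,3,4,7}
pass 1: W {1,2,3,4,6,7}->{}; X {2,3,4,7}->{3,4}; Z {2,3,4,5,6,7}->{}
pass 2: X {3,4}->{}
pass 3: no change
Fixpoint after 3 passes: D(X) = {}

Answer: {}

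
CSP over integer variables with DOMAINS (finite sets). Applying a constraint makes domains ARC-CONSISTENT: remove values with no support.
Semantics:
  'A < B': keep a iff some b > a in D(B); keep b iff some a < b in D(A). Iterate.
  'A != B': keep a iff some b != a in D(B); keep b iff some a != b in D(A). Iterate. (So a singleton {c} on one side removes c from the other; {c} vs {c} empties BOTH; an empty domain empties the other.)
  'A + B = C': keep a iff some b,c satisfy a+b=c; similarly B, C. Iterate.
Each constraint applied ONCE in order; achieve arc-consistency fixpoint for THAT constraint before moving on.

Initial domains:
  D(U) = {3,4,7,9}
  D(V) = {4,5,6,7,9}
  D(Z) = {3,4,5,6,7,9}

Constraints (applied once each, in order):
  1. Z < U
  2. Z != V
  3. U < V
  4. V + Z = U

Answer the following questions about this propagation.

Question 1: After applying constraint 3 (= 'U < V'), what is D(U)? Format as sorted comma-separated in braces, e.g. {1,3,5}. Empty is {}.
Answer: {4,7}

Derivation:
Constraint 1 (Z < U) on D(Z)={3,4,5,6,7,9} D(U)={3,4,7,9}: Z {3,4,5,6,7,9}->{3,4,5,6,7}; U {3,4,7,9}->{4,7,9}
Constraint 2 (Z != V) on D(Z)={3,4,5,6,7} D(V)={4,5,6,7,9}: no change
Constraint 3 (U < V) on D(U)={4,7,9} D(V)={4,5,6,7,9}: U {4,7,9}->{4,7}; V {4,5,6,7,9}->{5,6,7,9}
So after constraint 3: D(U) = {4,7}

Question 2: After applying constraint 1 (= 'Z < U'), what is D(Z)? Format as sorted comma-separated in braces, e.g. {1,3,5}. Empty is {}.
Answer: {3,4,5,6,7}

Derivation:
Constraint 1 (Z < U) on D(Z)={3,4,5,6,7,9} D(U)={3,4,7,9}: Z {3,4,5,6,7,9}->{3,4,5,6,7}; U {3,4,7,9}->{4,7,9}
So after constraint 1: D(Z) = {3,4,5,6,7}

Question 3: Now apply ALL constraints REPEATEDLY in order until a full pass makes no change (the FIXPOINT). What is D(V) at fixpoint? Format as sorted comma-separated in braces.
Answer: {}

Derivation:
pass 0 (initial): D(V)={4,5,6,7,9}
pass 1: U {3,4,7,9}->{}; V {4,5,6,7,9}->{}; Z {3,4,5,6,7,9}->{}
pass 2: no change
Fixpoint after 2 passes: D(V) = {}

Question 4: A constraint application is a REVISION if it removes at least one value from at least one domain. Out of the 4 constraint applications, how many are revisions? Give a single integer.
Constraint 1 (Z < U) on D(Z)={3,4,5,6,7,9} D(U)={3,4,7,9}: Z {3,4,5,6,7,9}->{3,4,5,6,7}; U {3,4,7,9}->{4,7,9} => REVISION
Constraint 2 (Z != V) on D(Z)={3,4,5,6,7} D(V)={4,5,6,7,9}: no change => not a revision
Constraint 3 (U < V) on D(U)={4,7,9} D(V)={4,5,6,7,9}: U {4,7,9}->{4,7}; V {4,5,6,7,9}->{5,6,7,9} => REVISION
Constraint 4 (V + Z = U) on D(V)={5,6,7,9} D(Z)={3,4,5,6,7} D(U)={4,7}: V {5,6,7,9}->{}; Z {3,4,5,6,7}->{}; U {4,7}->{} => REVISION
Total revisions = 3

Answer: 3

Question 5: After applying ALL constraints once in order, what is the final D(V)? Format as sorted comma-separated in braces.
Constraint 1 (Z < U) on D(Z)={3,4,5,6,7,9} D(U)={3,4,7,9}: Z {3,4,5,6,7,9}->{3,4,5,6,7}; U {3,4,7,9}->{4,7,9}
Constraint 2 (Z != V) on D(Z)={3,4,5,6,7} D(V)={4,5,6,7,9}: no change
Constraint 3 (U < V) on D(U)={4,7,9} D(V)={4,5,6,7,9}: U {4,7,9}->{4,7}; V {4,5,6,7,9}->{5,6,7,9}
Constraint 4 (V + Z = U) on D(V)={5,6,7,9} D(Z)={3,4,5,6,7} D(U)={4,7}: V {5,6,7,9}->{}; Z {3,4,5,6,7}->{}; U {4,7}->{}
So after all 4 constraints: D(V) = {}

Answer: {}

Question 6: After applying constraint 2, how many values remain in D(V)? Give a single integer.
Answer: 5

Derivation:
Constraint 1 (Z < U) on D(Z)={3,4,5,6,7,9} D(U)={3,4,7,9}: Z {3,4,5,6,7,9}->{3,4,5,6,7}; U {3,4,7,9}->{4,7,9}
Constraint 2 (Z != V) on D(Z)={3,4,5,6,7} D(V)={4,5,6,7,9}: no change
So after constraint 2: D(V)={4,5,6,7,9}, size = 5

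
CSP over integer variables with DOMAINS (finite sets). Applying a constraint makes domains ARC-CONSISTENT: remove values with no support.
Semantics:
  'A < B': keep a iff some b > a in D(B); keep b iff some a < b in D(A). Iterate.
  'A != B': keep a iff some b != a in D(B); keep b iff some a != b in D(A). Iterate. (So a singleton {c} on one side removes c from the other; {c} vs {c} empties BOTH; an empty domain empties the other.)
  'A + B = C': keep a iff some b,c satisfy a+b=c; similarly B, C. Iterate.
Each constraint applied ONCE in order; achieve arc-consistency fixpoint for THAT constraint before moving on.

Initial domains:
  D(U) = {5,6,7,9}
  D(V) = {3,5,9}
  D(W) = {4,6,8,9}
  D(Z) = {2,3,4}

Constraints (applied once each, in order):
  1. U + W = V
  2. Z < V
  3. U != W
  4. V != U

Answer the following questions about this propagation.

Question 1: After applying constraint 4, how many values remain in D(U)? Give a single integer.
Constraint 1 (U + W = V) on D(U)={5,6,7,9} D(W)={4,6,8,9} D(V)={3,5,9}: U {5,6,7,9}->{5}; W {4,6,8,9}->{4}; V {3,5,9}->{9}
Constraint 2 (Z < V) on D(Z)={2,3,4} D(V)={9}: no change
Constraint 3 (U != W) on D(U)={5} D(W)={4}: no change
Constraint 4 (V != U) on D(V)={9} D(U)={5}: no change
So after constraint 4: D(U)={5}, size = 1

Answer: 1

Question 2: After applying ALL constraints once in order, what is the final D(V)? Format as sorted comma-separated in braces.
Answer: {9}

Derivation:
Constraint 1 (U + W = V) on D(U)={5,6,7,9} D(W)={4,6,8,9} D(V)={3,5,9}: U {5,6,7,9}->{5}; W {4,6,8,9}->{4}; V {3,5,9}->{9}
Constraint 2 (Z < V) on D(Z)={2,3,4} D(V)={9}: no change
Constraint 3 (U != W) on D(U)={5} D(W)={4}: no change
Constraint 4 (V != U) on D(V)={9} D(U)={5}: no change
So after all 4 constraints: D(V) = {9}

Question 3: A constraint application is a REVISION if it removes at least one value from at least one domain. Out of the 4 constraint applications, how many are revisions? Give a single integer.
Constraint 1 (U + W = V) on D(U)={5,6,7,9} D(W)={4,6,8,9} D(V)={3,5,9}: U {5,6,7,9}->{5}; W {4,6,8,9}->{4}; V {3,5,9}->{9} => REVISION
Constraint 2 (Z < V) on D(Z)={2,3,4} D(V)={9}: no change => not a revision
Constraint 3 (U != W) on D(U)={5} D(W)={4}: no change => not a revision
Constraint 4 (V != U) on D(V)={9} D(U)={5}: no change => not a revision
Total revisions = 1

Answer: 1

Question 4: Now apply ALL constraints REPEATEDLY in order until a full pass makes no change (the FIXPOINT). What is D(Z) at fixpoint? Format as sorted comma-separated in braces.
Answer: {2,3,4}

Derivation:
pass 0 (initial): D(Z)={2,3,4}
pass 1: U {5,6,7,9}->{5}; V {3,5,9}->{9}; W {4,6,8,9}->{4}
pass 2: no change
Fixpoint after 2 passes: D(Z) = {2,3,4}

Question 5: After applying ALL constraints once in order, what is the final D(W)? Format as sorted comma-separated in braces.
Constraint 1 (U + W = V) on D(U)={5,6,7,9} D(W)={4,6,8,9} D(V)={3,5,9}: U {5,6,7,9}->{5}; W {4,6,8,9}->{4}; V {3,5,9}->{9}
Constraint 2 (Z < V) on D(Z)={2,3,4} D(V)={9}: no change
Constraint 3 (U != W) on D(U)={5} D(W)={4}: no change
Constraint 4 (V != U) on D(V)={9} D(U)={5}: no change
So after all 4 constraints: D(W) = {4}

Answer: {4}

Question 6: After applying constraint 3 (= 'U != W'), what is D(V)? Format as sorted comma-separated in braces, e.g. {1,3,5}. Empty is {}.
Answer: {9}

Derivation:
Constraint 1 (U + W = V) on D(U)={5,6,7,9} D(W)={4,6,8,9} D(V)={3,5,9}: U {5,6,7,9}->{5}; W {4,6,8,9}->{4}; V {3,5,9}->{9}
Constraint 2 (Z < V) on D(Z)={2,3,4} D(V)={9}: no change
Constraint 3 (U != W) on D(U)={5} D(W)={4}: no change
So after constraint 3: D(V) = {9}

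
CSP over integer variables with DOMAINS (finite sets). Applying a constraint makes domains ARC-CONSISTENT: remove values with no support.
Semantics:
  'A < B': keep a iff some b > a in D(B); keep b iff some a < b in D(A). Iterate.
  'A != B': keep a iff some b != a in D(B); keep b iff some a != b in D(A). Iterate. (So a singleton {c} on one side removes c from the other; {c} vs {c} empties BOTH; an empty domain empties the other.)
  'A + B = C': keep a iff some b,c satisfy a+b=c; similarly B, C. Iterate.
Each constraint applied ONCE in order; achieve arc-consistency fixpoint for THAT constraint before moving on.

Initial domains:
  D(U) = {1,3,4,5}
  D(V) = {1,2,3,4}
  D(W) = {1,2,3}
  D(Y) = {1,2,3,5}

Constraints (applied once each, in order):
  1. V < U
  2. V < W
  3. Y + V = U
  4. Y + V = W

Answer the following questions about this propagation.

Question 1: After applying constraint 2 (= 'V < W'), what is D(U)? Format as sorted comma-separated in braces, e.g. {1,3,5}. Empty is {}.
Answer: {3,4,5}

Derivation:
Constraint 1 (V < U) on D(V)={1,2,3,4} D(U)={1,3,4,5}: U {1,3,4,5}->{3,4,5}
Constraint 2 (V < W) on D(V)={1,2,3,4} D(W)={1,2,3}: V {1,2,3,4}->{1,2}; W {1,2,3}->{2,3}
So after constraint 2: D(U) = {3,4,5}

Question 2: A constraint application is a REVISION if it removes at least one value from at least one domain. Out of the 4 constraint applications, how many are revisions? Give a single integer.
Answer: 4

Derivation:
Constraint 1 (V < U) on D(V)={1,2,3,4} D(U)={1,3,4,5}: U {1,3,4,5}->{3,4,5} => REVISION
Constraint 2 (V < W) on D(V)={1,2,3,4} D(W)={1,2,3}: V {1,2,3,4}->{1,2}; W {1,2,3}->{2,3} => REVISION
Constraint 3 (Y + V = U) on D(Y)={1,2,3,5} D(V)={1,2} D(U)={3,4,5}: Y {1,2,3,5}->{1,2,3} => REVISION
Constraint 4 (Y + V = W) on D(Y)={1,2,3} D(V)={1,2} D(W)={2,3}: Y {1,2,3}->{1,2} => REVISION
Total revisions = 4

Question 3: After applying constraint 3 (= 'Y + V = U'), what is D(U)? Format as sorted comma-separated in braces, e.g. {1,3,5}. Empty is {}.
Answer: {3,4,5}

Derivation:
Constraint 1 (V < U) on D(V)={1,2,3,4} D(U)={1,3,4,5}: U {1,3,4,5}->{3,4,5}
Constraint 2 (V < W) on D(V)={1,2,3,4} D(W)={1,2,3}: V {1,2,3,4}->{1,2}; W {1,2,3}->{2,3}
Constraint 3 (Y + V = U) on D(Y)={1,2,3,5} D(V)={1,2} D(U)={3,4,5}: Y {1,2,3,5}->{1,2,3}
So after constraint 3: D(U) = {3,4,5}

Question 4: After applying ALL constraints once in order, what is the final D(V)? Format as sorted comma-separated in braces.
Answer: {1,2}

Derivation:
Constraint 1 (V < U) on D(V)={1,2,3,4} D(U)={1,3,4,5}: U {1,3,4,5}->{3,4,5}
Constraint 2 (V < W) on D(V)={1,2,3,4} D(W)={1,2,3}: V {1,2,3,4}->{1,2}; W {1,2,3}->{2,3}
Constraint 3 (Y + V = U) on D(Y)={1,2,3,5} D(V)={1,2} D(U)={3,4,5}: Y {1,2,3,5}->{1,2,3}
Constraint 4 (Y + V = W) on D(Y)={1,2,3} D(V)={1,2} D(W)={2,3}: Y {1,2,3}->{1,2}
So after all 4 constraints: D(V) = {1,2}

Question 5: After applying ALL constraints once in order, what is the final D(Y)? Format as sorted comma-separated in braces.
Constraint 1 (V < U) on D(V)={1,2,3,4} D(U)={1,3,4,5}: U {1,3,4,5}->{3,4,5}
Constraint 2 (V < W) on D(V)={1,2,3,4} D(W)={1,2,3}: V {1,2,3,4}->{1,2}; W {1,2,3}->{2,3}
Constraint 3 (Y + V = U) on D(Y)={1,2,3,5} D(V)={1,2} D(U)={3,4,5}: Y {1,2,3,5}->{1,2,3}
Constraint 4 (Y + V = W) on D(Y)={1,2,3} D(V)={1,2} D(W)={2,3}: Y {1,2,3}->{1,2}
So after all 4 constraints: D(Y) = {1,2}

Answer: {1,2}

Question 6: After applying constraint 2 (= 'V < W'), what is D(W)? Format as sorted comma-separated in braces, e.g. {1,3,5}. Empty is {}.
Answer: {2,3}

Derivation:
Constraint 1 (V < U) on D(V)={1,2,3,4} D(U)={1,3,4,5}: U {1,3,4,5}->{3,4,5}
Constraint 2 (V < W) on D(V)={1,2,3,4} D(W)={1,2,3}: V {1,2,3,4}->{1,2}; W {1,2,3}->{2,3}
So after constraint 2: D(W) = {2,3}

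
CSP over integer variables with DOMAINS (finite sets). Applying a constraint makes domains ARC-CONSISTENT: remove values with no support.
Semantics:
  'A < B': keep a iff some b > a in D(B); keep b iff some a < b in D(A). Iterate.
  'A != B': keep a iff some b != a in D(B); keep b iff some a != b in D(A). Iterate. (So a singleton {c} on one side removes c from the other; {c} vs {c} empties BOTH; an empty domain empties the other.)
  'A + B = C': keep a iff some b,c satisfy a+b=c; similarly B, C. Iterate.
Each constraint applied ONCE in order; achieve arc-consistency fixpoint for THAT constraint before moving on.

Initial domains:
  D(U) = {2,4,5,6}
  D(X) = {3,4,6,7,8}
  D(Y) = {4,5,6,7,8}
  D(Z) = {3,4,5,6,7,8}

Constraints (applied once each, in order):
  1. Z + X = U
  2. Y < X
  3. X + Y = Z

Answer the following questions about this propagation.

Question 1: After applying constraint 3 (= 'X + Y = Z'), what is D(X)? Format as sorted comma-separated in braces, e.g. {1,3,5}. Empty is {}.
Answer: {}

Derivation:
Constraint 1 (Z + X = U) on D(Z)={3,4,5,6,7,8} D(X)={3,4,6,7,8} D(U)={2,4,5,6}: Z {3,4,5,6,7,8}->{3}; X {3,4,6,7,8}->{3}; U {2,4,5,6}->{6}
Constraint 2 (Y < X) on D(Y)={4,5,6,7,8} D(X)={3}: Y {4,5,6,7,8}->{}; X {3}->{}
Constraint 3 (X + Y = Z) on D(X)={} D(Y)={} D(Z)={3}: Z {3}->{}
So after constraint 3: D(X) = {}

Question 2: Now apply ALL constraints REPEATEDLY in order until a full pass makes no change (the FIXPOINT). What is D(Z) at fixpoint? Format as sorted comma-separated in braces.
pass 0 (initial): D(Z)={3,4,5,6,7,8}
pass 1: U {2,4,5,6}->{6}; X {3,4,6,7,8}->{}; Y {4,5,6,7,8}->{}; Z {3,4,5,6,7,8}->{}
pass 2: U {6}->{}
pass 3: no change
Fixpoint after 3 passes: D(Z) = {}

Answer: {}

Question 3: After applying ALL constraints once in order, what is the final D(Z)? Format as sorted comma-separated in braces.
Constraint 1 (Z + X = U) on D(Z)={3,4,5,6,7,8} D(X)={3,4,6,7,8} D(U)={2,4,5,6}: Z {3,4,5,6,7,8}->{3}; X {3,4,6,7,8}->{3}; U {2,4,5,6}->{6}
Constraint 2 (Y < X) on D(Y)={4,5,6,7,8} D(X)={3}: Y {4,5,6,7,8}->{}; X {3}->{}
Constraint 3 (X + Y = Z) on D(X)={} D(Y)={} D(Z)={3}: Z {3}->{}
So after all 3 constraints: D(Z) = {}

Answer: {}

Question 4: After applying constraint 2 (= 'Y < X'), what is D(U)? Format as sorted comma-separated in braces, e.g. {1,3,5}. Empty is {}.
Constraint 1 (Z + X = U) on D(Z)={3,4,5,6,7,8} D(X)={3,4,6,7,8} D(U)={2,4,5,6}: Z {3,4,5,6,7,8}->{3}; X {3,4,6,7,8}->{3}; U {2,4,5,6}->{6}
Constraint 2 (Y < X) on D(Y)={4,5,6,7,8} D(X)={3}: Y {4,5,6,7,8}->{}; X {3}->{}
So after constraint 2: D(U) = {6}

Answer: {6}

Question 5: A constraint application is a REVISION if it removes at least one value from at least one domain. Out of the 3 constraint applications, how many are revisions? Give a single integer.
Constraint 1 (Z + X = U) on D(Z)={3,4,5,6,7,8} D(X)={3,4,6,7,8} D(U)={2,4,5,6}: Z {3,4,5,6,7,8}->{3}; X {3,4,6,7,8}->{3}; U {2,4,5,6}->{6} => REVISION
Constraint 2 (Y < X) on D(Y)={4,5,6,7,8} D(X)={3}: Y {4,5,6,7,8}->{}; X {3}->{} => REVISION
Constraint 3 (X + Y = Z) on D(X)={} D(Y)={} D(Z)={3}: Z {3}->{} => REVISION
Total revisions = 3

Answer: 3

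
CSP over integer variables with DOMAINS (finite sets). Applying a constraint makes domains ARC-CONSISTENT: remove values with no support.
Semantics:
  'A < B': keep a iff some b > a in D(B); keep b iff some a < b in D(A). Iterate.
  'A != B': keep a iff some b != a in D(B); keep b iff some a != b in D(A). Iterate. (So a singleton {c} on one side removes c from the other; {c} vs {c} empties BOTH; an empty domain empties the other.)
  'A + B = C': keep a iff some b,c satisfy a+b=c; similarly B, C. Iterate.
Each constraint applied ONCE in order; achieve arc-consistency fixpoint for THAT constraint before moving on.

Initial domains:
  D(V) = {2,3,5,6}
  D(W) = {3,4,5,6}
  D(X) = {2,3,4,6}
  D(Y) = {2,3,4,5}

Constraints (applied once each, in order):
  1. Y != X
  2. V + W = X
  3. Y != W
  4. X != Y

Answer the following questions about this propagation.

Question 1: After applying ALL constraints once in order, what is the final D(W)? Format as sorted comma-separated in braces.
Answer: {3,4}

Derivation:
Constraint 1 (Y != X) on D(Y)={2,3,4,5} D(X)={2,3,4,6}: no change
Constraint 2 (V + W = X) on D(V)={2,3,5,6} D(W)={3,4,5,6} D(X)={2,3,4,6}: V {2,3,5,6}->{2,3}; W {3,4,5,6}->{3,4}; X {2,3,4,6}->{6}
Constraint 3 (Y != W) on D(Y)={2,3,4,5} D(W)={3,4}: no change
Constraint 4 (X != Y) on D(X)={6} D(Y)={2,3,4,5}: no change
So after all 4 constraints: D(W) = {3,4}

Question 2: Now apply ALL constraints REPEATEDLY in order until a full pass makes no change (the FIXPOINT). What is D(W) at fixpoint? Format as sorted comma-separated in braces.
Answer: {3,4}

Derivation:
pass 0 (initial): D(W)={3,4,5,6}
pass 1: V {2,3,5,6}->{2,3}; W {3,4,5,6}->{3,4}; X {2,3,4,6}->{6}
pass 2: no change
Fixpoint after 2 passes: D(W) = {3,4}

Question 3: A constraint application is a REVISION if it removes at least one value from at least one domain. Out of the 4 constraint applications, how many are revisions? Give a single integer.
Constraint 1 (Y != X) on D(Y)={2,3,4,5} D(X)={2,3,4,6}: no change => not a revision
Constraint 2 (V + W = X) on D(V)={2,3,5,6} D(W)={3,4,5,6} D(X)={2,3,4,6}: V {2,3,5,6}->{2,3}; W {3,4,5,6}->{3,4}; X {2,3,4,6}->{6} => REVISION
Constraint 3 (Y != W) on D(Y)={2,3,4,5} D(W)={3,4}: no change => not a revision
Constraint 4 (X != Y) on D(X)={6} D(Y)={2,3,4,5}: no change => not a revision
Total revisions = 1

Answer: 1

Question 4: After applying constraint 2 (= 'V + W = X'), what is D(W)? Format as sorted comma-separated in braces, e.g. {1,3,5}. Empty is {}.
Answer: {3,4}

Derivation:
Constraint 1 (Y != X) on D(Y)={2,3,4,5} D(X)={2,3,4,6}: no change
Constraint 2 (V + W = X) on D(V)={2,3,5,6} D(W)={3,4,5,6} D(X)={2,3,4,6}: V {2,3,5,6}->{2,3}; W {3,4,5,6}->{3,4}; X {2,3,4,6}->{6}
So after constraint 2: D(W) = {3,4}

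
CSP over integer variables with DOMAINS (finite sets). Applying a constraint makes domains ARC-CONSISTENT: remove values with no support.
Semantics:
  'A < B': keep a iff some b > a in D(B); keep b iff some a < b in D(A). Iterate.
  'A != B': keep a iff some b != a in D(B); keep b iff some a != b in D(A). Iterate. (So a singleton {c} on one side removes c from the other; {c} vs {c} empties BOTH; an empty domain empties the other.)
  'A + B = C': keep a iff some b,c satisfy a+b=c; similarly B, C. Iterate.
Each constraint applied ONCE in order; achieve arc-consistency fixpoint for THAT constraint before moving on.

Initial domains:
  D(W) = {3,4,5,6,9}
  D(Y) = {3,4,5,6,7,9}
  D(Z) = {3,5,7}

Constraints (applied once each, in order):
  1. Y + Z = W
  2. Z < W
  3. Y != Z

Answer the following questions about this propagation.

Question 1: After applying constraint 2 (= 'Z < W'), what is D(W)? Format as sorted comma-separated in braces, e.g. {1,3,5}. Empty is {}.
Constraint 1 (Y + Z = W) on D(Y)={3,4,5,6,7,9} D(Z)={3,5,7} D(W)={3,4,5,6,9}: Y {3,4,5,6,7,9}->{3,4,6}; Z {3,5,7}->{3,5}; W {3,4,5,6,9}->{6,9}
Constraint 2 (Z < W) on D(Z)={3,5} D(W)={6,9}: no change
So after constraint 2: D(W) = {6,9}

Answer: {6,9}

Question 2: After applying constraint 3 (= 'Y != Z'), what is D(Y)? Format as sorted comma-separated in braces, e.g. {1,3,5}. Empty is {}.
Answer: {3,4,6}

Derivation:
Constraint 1 (Y + Z = W) on D(Y)={3,4,5,6,7,9} D(Z)={3,5,7} D(W)={3,4,5,6,9}: Y {3,4,5,6,7,9}->{3,4,6}; Z {3,5,7}->{3,5}; W {3,4,5,6,9}->{6,9}
Constraint 2 (Z < W) on D(Z)={3,5} D(W)={6,9}: no change
Constraint 3 (Y != Z) on D(Y)={3,4,6} D(Z)={3,5}: no change
So after constraint 3: D(Y) = {3,4,6}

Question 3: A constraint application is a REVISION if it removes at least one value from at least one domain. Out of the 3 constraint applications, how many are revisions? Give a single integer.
Answer: 1

Derivation:
Constraint 1 (Y + Z = W) on D(Y)={3,4,5,6,7,9} D(Z)={3,5,7} D(W)={3,4,5,6,9}: Y {3,4,5,6,7,9}->{3,4,6}; Z {3,5,7}->{3,5}; W {3,4,5,6,9}->{6,9} => REVISION
Constraint 2 (Z < W) on D(Z)={3,5} D(W)={6,9}: no change => not a revision
Constraint 3 (Y != Z) on D(Y)={3,4,6} D(Z)={3,5}: no change => not a revision
Total revisions = 1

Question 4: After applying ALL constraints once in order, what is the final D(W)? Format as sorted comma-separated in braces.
Constraint 1 (Y + Z = W) on D(Y)={3,4,5,6,7,9} D(Z)={3,5,7} D(W)={3,4,5,6,9}: Y {3,4,5,6,7,9}->{3,4,6}; Z {3,5,7}->{3,5}; W {3,4,5,6,9}->{6,9}
Constraint 2 (Z < W) on D(Z)={3,5} D(W)={6,9}: no change
Constraint 3 (Y != Z) on D(Y)={3,4,6} D(Z)={3,5}: no change
So after all 3 constraints: D(W) = {6,9}

Answer: {6,9}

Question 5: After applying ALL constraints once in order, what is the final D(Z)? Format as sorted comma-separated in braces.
Answer: {3,5}

Derivation:
Constraint 1 (Y + Z = W) on D(Y)={3,4,5,6,7,9} D(Z)={3,5,7} D(W)={3,4,5,6,9}: Y {3,4,5,6,7,9}->{3,4,6}; Z {3,5,7}->{3,5}; W {3,4,5,6,9}->{6,9}
Constraint 2 (Z < W) on D(Z)={3,5} D(W)={6,9}: no change
Constraint 3 (Y != Z) on D(Y)={3,4,6} D(Z)={3,5}: no change
So after all 3 constraints: D(Z) = {3,5}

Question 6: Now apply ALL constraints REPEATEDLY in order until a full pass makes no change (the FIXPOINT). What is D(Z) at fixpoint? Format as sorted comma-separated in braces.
pass 0 (initial): D(Z)={3,5,7}
pass 1: W {3,4,5,6,9}->{6,9}; Y {3,4,5,6,7,9}->{3,4,6}; Z {3,5,7}->{3,5}
pass 2: no change
Fixpoint after 2 passes: D(Z) = {3,5}

Answer: {3,5}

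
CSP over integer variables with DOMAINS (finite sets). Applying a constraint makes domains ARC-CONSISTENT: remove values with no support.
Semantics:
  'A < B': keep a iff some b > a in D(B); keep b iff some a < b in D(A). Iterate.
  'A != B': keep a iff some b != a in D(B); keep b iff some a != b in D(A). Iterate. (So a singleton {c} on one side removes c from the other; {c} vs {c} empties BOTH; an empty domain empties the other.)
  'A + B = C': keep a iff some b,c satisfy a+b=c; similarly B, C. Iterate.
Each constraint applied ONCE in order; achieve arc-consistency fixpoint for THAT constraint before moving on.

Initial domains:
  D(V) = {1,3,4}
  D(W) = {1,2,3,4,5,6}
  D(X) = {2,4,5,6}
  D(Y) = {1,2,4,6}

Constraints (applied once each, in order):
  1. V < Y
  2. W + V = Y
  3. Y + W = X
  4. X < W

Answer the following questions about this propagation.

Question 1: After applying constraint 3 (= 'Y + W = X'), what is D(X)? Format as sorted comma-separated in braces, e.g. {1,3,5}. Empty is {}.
Answer: {4,5,6}

Derivation:
Constraint 1 (V < Y) on D(V)={1,3,4} D(Y)={1,2,4,6}: Y {1,2,4,6}->{2,4,6}
Constraint 2 (W + V = Y) on D(W)={1,2,3,4,5,6} D(V)={1,3,4} D(Y)={2,4,6}: W {1,2,3,4,5,6}->{1,2,3,5}
Constraint 3 (Y + W = X) on D(Y)={2,4,6} D(W)={1,2,3,5} D(X)={2,4,5,6}: Y {2,4,6}->{2,4}; W {1,2,3,5}->{1,2,3}; X {2,4,5,6}->{4,5,6}
So after constraint 3: D(X) = {4,5,6}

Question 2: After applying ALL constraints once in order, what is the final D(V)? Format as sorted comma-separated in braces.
Constraint 1 (V < Y) on D(V)={1,3,4} D(Y)={1,2,4,6}: Y {1,2,4,6}->{2,4,6}
Constraint 2 (W + V = Y) on D(W)={1,2,3,4,5,6} D(V)={1,3,4} D(Y)={2,4,6}: W {1,2,3,4,5,6}->{1,2,3,5}
Constraint 3 (Y + W = X) on D(Y)={2,4,6} D(W)={1,2,3,5} D(X)={2,4,5,6}: Y {2,4,6}->{2,4}; W {1,2,3,5}->{1,2,3}; X {2,4,5,6}->{4,5,6}
Constraint 4 (X < W) on D(X)={4,5,6} D(W)={1,2,3}: X {4,5,6}->{}; W {1,2,3}->{}
So after all 4 constraints: D(V) = {1,3,4}

Answer: {1,3,4}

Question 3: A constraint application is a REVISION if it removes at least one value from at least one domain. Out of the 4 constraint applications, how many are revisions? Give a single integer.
Answer: 4

Derivation:
Constraint 1 (V < Y) on D(V)={1,3,4} D(Y)={1,2,4,6}: Y {1,2,4,6}->{2,4,6} => REVISION
Constraint 2 (W + V = Y) on D(W)={1,2,3,4,5,6} D(V)={1,3,4} D(Y)={2,4,6}: W {1,2,3,4,5,6}->{1,2,3,5} => REVISION
Constraint 3 (Y + W = X) on D(Y)={2,4,6} D(W)={1,2,3,5} D(X)={2,4,5,6}: Y {2,4,6}->{2,4}; W {1,2,3,5}->{1,2,3}; X {2,4,5,6}->{4,5,6} => REVISION
Constraint 4 (X < W) on D(X)={4,5,6} D(W)={1,2,3}: X {4,5,6}->{}; W {1,2,3}->{} => REVISION
Total revisions = 4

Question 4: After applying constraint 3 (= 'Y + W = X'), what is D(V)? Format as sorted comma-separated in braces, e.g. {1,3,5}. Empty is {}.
Answer: {1,3,4}

Derivation:
Constraint 1 (V < Y) on D(V)={1,3,4} D(Y)={1,2,4,6}: Y {1,2,4,6}->{2,4,6}
Constraint 2 (W + V = Y) on D(W)={1,2,3,4,5,6} D(V)={1,3,4} D(Y)={2,4,6}: W {1,2,3,4,5,6}->{1,2,3,5}
Constraint 3 (Y + W = X) on D(Y)={2,4,6} D(W)={1,2,3,5} D(X)={2,4,5,6}: Y {2,4,6}->{2,4}; W {1,2,3,5}->{1,2,3}; X {2,4,5,6}->{4,5,6}
So after constraint 3: D(V) = {1,3,4}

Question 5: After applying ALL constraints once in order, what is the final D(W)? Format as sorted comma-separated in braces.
Answer: {}

Derivation:
Constraint 1 (V < Y) on D(V)={1,3,4} D(Y)={1,2,4,6}: Y {1,2,4,6}->{2,4,6}
Constraint 2 (W + V = Y) on D(W)={1,2,3,4,5,6} D(V)={1,3,4} D(Y)={2,4,6}: W {1,2,3,4,5,6}->{1,2,3,5}
Constraint 3 (Y + W = X) on D(Y)={2,4,6} D(W)={1,2,3,5} D(X)={2,4,5,6}: Y {2,4,6}->{2,4}; W {1,2,3,5}->{1,2,3}; X {2,4,5,6}->{4,5,6}
Constraint 4 (X < W) on D(X)={4,5,6} D(W)={1,2,3}: X {4,5,6}->{}; W {1,2,3}->{}
So after all 4 constraints: D(W) = {}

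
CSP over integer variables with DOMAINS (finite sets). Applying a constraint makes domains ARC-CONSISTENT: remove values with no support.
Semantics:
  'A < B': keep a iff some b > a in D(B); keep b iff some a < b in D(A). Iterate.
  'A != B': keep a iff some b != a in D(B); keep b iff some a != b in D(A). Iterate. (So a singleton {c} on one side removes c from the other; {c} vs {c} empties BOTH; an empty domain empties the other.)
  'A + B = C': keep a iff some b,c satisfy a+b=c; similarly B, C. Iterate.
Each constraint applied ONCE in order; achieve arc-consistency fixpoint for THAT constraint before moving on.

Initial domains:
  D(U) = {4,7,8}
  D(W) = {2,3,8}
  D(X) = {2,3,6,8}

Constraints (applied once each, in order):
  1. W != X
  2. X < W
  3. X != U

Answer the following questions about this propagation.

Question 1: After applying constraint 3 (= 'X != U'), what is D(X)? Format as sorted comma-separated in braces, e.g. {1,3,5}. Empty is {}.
Constraint 1 (W != X) on D(W)={2,3,8} D(X)={2,3,6,8}: no change
Constraint 2 (X < W) on D(X)={2,3,6,8} D(W)={2,3,8}: X {2,3,6,8}->{2,3,6}; W {2,3,8}->{3,8}
Constraint 3 (X != U) on D(X)={2,3,6} D(U)={4,7,8}: no change
So after constraint 3: D(X) = {2,3,6}

Answer: {2,3,6}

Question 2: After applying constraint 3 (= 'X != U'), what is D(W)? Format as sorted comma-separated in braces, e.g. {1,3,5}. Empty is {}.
Constraint 1 (W != X) on D(W)={2,3,8} D(X)={2,3,6,8}: no change
Constraint 2 (X < W) on D(X)={2,3,6,8} D(W)={2,3,8}: X {2,3,6,8}->{2,3,6}; W {2,3,8}->{3,8}
Constraint 3 (X != U) on D(X)={2,3,6} D(U)={4,7,8}: no change
So after constraint 3: D(W) = {3,8}

Answer: {3,8}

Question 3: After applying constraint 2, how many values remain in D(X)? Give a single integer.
Constraint 1 (W != X) on D(W)={2,3,8} D(X)={2,3,6,8}: no change
Constraint 2 (X < W) on D(X)={2,3,6,8} D(W)={2,3,8}: X {2,3,6,8}->{2,3,6}; W {2,3,8}->{3,8}
So after constraint 2: D(X)={2,3,6}, size = 3

Answer: 3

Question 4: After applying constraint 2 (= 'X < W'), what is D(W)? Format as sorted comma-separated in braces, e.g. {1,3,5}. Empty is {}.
Constraint 1 (W != X) on D(W)={2,3,8} D(X)={2,3,6,8}: no change
Constraint 2 (X < W) on D(X)={2,3,6,8} D(W)={2,3,8}: X {2,3,6,8}->{2,3,6}; W {2,3,8}->{3,8}
So after constraint 2: D(W) = {3,8}

Answer: {3,8}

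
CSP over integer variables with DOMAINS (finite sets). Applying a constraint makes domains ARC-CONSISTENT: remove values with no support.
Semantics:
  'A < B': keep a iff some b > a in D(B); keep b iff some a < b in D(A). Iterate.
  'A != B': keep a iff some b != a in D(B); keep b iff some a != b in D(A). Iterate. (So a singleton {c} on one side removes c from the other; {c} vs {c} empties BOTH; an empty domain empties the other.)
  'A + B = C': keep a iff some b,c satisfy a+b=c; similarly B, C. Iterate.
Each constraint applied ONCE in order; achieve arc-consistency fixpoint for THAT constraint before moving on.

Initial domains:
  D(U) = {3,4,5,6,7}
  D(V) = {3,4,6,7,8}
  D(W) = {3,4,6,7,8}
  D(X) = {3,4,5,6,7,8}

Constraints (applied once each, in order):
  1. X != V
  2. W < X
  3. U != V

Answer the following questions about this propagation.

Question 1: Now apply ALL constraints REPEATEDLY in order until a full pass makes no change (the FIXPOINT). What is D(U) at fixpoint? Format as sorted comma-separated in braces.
pass 0 (initial): D(U)={3,4,5,6,7}
pass 1: W {3,4,6,7,8}->{3,4,6,7}; X {3,4,5,6,7,8}->{4,5,6,7,8}
pass 2: no change
Fixpoint after 2 passes: D(U) = {3,4,5,6,7}

Answer: {3,4,5,6,7}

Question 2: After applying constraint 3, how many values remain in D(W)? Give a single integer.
Answer: 4

Derivation:
Constraint 1 (X != V) on D(X)={3,4,5,6,7,8} D(V)={3,4,6,7,8}: no change
Constraint 2 (W < X) on D(W)={3,4,6,7,8} D(X)={3,4,5,6,7,8}: W {3,4,6,7,8}->{3,4,6,7}; X {3,4,5,6,7,8}->{4,5,6,7,8}
Constraint 3 (U != V) on D(U)={3,4,5,6,7} D(V)={3,4,6,7,8}: no change
So after constraint 3: D(W)={3,4,6,7}, size = 4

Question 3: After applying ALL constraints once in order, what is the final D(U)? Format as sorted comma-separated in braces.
Constraint 1 (X != V) on D(X)={3,4,5,6,7,8} D(V)={3,4,6,7,8}: no change
Constraint 2 (W < X) on D(W)={3,4,6,7,8} D(X)={3,4,5,6,7,8}: W {3,4,6,7,8}->{3,4,6,7}; X {3,4,5,6,7,8}->{4,5,6,7,8}
Constraint 3 (U != V) on D(U)={3,4,5,6,7} D(V)={3,4,6,7,8}: no change
So after all 3 constraints: D(U) = {3,4,5,6,7}

Answer: {3,4,5,6,7}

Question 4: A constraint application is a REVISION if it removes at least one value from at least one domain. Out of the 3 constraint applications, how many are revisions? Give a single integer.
Constraint 1 (X != V) on D(X)={3,4,5,6,7,8} D(V)={3,4,6,7,8}: no change => not a revision
Constraint 2 (W < X) on D(W)={3,4,6,7,8} D(X)={3,4,5,6,7,8}: W {3,4,6,7,8}->{3,4,6,7}; X {3,4,5,6,7,8}->{4,5,6,7,8} => REVISION
Constraint 3 (U != V) on D(U)={3,4,5,6,7} D(V)={3,4,6,7,8}: no change => not a revision
Total revisions = 1

Answer: 1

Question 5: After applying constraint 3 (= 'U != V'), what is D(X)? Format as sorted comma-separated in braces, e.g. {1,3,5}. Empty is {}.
Answer: {4,5,6,7,8}

Derivation:
Constraint 1 (X != V) on D(X)={3,4,5,6,7,8} D(V)={3,4,6,7,8}: no change
Constraint 2 (W < X) on D(W)={3,4,6,7,8} D(X)={3,4,5,6,7,8}: W {3,4,6,7,8}->{3,4,6,7}; X {3,4,5,6,7,8}->{4,5,6,7,8}
Constraint 3 (U != V) on D(U)={3,4,5,6,7} D(V)={3,4,6,7,8}: no change
So after constraint 3: D(X) = {4,5,6,7,8}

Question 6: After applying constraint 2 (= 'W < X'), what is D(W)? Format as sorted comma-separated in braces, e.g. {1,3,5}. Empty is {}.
Constraint 1 (X != V) on D(X)={3,4,5,6,7,8} D(V)={3,4,6,7,8}: no change
Constraint 2 (W < X) on D(W)={3,4,6,7,8} D(X)={3,4,5,6,7,8}: W {3,4,6,7,8}->{3,4,6,7}; X {3,4,5,6,7,8}->{4,5,6,7,8}
So after constraint 2: D(W) = {3,4,6,7}

Answer: {3,4,6,7}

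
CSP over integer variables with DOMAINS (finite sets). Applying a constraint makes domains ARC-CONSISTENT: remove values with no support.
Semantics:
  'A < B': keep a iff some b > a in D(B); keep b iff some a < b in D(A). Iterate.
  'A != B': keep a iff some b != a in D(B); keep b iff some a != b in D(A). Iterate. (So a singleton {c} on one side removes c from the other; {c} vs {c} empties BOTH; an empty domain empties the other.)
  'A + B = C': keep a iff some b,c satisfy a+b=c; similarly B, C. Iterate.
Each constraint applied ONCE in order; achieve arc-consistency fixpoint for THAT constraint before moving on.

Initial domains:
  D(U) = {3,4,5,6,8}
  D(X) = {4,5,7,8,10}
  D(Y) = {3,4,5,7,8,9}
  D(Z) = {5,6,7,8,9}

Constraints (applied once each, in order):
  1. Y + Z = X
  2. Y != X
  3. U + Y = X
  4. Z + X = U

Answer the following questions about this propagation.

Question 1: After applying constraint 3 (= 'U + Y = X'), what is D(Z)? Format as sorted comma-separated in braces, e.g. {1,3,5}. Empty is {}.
Constraint 1 (Y + Z = X) on D(Y)={3,4,5,7,8,9} D(Z)={5,6,7,8,9} D(X)={4,5,7,8,10}: Y {3,4,5,7,8,9}->{3,4,5}; Z {5,6,7,8,9}->{5,6,7}; X {4,5,7,8,10}->{8,10}
Constraint 2 (Y != X) on D(Y)={3,4,5} D(X)={8,10}: no change
Constraint 3 (U + Y = X) on D(U)={3,4,5,6,8} D(Y)={3,4,5} D(X)={8,10}: U {3,4,5,6,8}->{3,4,5,6}
So after constraint 3: D(Z) = {5,6,7}

Answer: {5,6,7}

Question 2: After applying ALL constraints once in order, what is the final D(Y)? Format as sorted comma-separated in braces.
Answer: {3,4,5}

Derivation:
Constraint 1 (Y + Z = X) on D(Y)={3,4,5,7,8,9} D(Z)={5,6,7,8,9} D(X)={4,5,7,8,10}: Y {3,4,5,7,8,9}->{3,4,5}; Z {5,6,7,8,9}->{5,6,7}; X {4,5,7,8,10}->{8,10}
Constraint 2 (Y != X) on D(Y)={3,4,5} D(X)={8,10}: no change
Constraint 3 (U + Y = X) on D(U)={3,4,5,6,8} D(Y)={3,4,5} D(X)={8,10}: U {3,4,5,6,8}->{3,4,5,6}
Constraint 4 (Z + X = U) on D(Z)={5,6,7} D(X)={8,10} D(U)={3,4,5,6}: Z {5,6,7}->{}; X {8,10}->{}; U {3,4,5,6}->{}
So after all 4 constraints: D(Y) = {3,4,5}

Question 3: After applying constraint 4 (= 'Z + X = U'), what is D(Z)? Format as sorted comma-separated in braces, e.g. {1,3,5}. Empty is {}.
Answer: {}

Derivation:
Constraint 1 (Y + Z = X) on D(Y)={3,4,5,7,8,9} D(Z)={5,6,7,8,9} D(X)={4,5,7,8,10}: Y {3,4,5,7,8,9}->{3,4,5}; Z {5,6,7,8,9}->{5,6,7}; X {4,5,7,8,10}->{8,10}
Constraint 2 (Y != X) on D(Y)={3,4,5} D(X)={8,10}: no change
Constraint 3 (U + Y = X) on D(U)={3,4,5,6,8} D(Y)={3,4,5} D(X)={8,10}: U {3,4,5,6,8}->{3,4,5,6}
Constraint 4 (Z + X = U) on D(Z)={5,6,7} D(X)={8,10} D(U)={3,4,5,6}: Z {5,6,7}->{}; X {8,10}->{}; U {3,4,5,6}->{}
So after constraint 4: D(Z) = {}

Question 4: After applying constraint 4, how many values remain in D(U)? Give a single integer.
Constraint 1 (Y + Z = X) on D(Y)={3,4,5,7,8,9} D(Z)={5,6,7,8,9} D(X)={4,5,7,8,10}: Y {3,4,5,7,8,9}->{3,4,5}; Z {5,6,7,8,9}->{5,6,7}; X {4,5,7,8,10}->{8,10}
Constraint 2 (Y != X) on D(Y)={3,4,5} D(X)={8,10}: no change
Constraint 3 (U + Y = X) on D(U)={3,4,5,6,8} D(Y)={3,4,5} D(X)={8,10}: U {3,4,5,6,8}->{3,4,5,6}
Constraint 4 (Z + X = U) on D(Z)={5,6,7} D(X)={8,10} D(U)={3,4,5,6}: Z {5,6,7}->{}; X {8,10}->{}; U {3,4,5,6}->{}
So after constraint 4: D(U)={}, size = 0

Answer: 0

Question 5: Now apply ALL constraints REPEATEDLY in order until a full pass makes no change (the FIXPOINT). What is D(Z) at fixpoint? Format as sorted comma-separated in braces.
Answer: {}

Derivation:
pass 0 (initial): D(Z)={5,6,7,8,9}
pass 1: U {3,4,5,6,8}->{}; X {4,5,7,8,10}->{}; Y {3,4,5,7,8,9}->{3,4,5}; Z {5,6,7,8,9}->{}
pass 2: Y {3,4,5}->{}
pass 3: no change
Fixpoint after 3 passes: D(Z) = {}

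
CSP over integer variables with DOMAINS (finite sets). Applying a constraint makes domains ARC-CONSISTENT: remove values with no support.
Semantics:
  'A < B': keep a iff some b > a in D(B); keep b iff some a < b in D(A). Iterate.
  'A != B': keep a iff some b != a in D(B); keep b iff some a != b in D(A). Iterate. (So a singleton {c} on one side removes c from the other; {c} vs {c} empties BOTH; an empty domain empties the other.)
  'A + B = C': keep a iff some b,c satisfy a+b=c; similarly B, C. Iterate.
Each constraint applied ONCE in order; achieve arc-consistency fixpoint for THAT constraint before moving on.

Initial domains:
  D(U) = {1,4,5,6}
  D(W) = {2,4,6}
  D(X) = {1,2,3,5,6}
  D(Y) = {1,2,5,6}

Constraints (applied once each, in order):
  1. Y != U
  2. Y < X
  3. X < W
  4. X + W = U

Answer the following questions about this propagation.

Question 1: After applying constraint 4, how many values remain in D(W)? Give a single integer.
Answer: 1

Derivation:
Constraint 1 (Y != U) on D(Y)={1,2,5,6} D(U)={1,4,5,6}: no change
Constraint 2 (Y < X) on D(Y)={1,2,5,6} D(X)={1,2,3,5,6}: Y {1,2,5,6}->{1,2,5}; X {1,2,3,5,6}->{2,3,5,6}
Constraint 3 (X < W) on D(X)={2,3,5,6} D(W)={2,4,6}: X {2,3,5,6}->{2,3,5}; W {2,4,6}->{4,6}
Constraint 4 (X + W = U) on D(X)={2,3,5} D(W)={4,6} D(U)={1,4,5,6}: X {2,3,5}->{2}; W {4,6}->{4}; U {1,4,5,6}->{6}
So after constraint 4: D(W)={4}, size = 1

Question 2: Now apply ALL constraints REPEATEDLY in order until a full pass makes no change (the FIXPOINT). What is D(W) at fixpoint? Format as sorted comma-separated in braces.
pass 0 (initial): D(W)={2,4,6}
pass 1: U {1,4,5,6}->{6}; W {2,4,6}->{4}; X {1,2,3,5,6}->{2}; Y {1,2,5,6}->{1,2,5}
pass 2: Y {1,2,5}->{1}
pass 3: no change
Fixpoint after 3 passes: D(W) = {4}

Answer: {4}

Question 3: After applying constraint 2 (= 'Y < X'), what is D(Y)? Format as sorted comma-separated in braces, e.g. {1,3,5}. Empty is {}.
Answer: {1,2,5}

Derivation:
Constraint 1 (Y != U) on D(Y)={1,2,5,6} D(U)={1,4,5,6}: no change
Constraint 2 (Y < X) on D(Y)={1,2,5,6} D(X)={1,2,3,5,6}: Y {1,2,5,6}->{1,2,5}; X {1,2,3,5,6}->{2,3,5,6}
So after constraint 2: D(Y) = {1,2,5}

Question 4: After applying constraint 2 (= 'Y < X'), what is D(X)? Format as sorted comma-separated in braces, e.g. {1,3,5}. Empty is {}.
Answer: {2,3,5,6}

Derivation:
Constraint 1 (Y != U) on D(Y)={1,2,5,6} D(U)={1,4,5,6}: no change
Constraint 2 (Y < X) on D(Y)={1,2,5,6} D(X)={1,2,3,5,6}: Y {1,2,5,6}->{1,2,5}; X {1,2,3,5,6}->{2,3,5,6}
So after constraint 2: D(X) = {2,3,5,6}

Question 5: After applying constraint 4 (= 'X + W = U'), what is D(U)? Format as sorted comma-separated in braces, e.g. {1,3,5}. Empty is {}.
Constraint 1 (Y != U) on D(Y)={1,2,5,6} D(U)={1,4,5,6}: no change
Constraint 2 (Y < X) on D(Y)={1,2,5,6} D(X)={1,2,3,5,6}: Y {1,2,5,6}->{1,2,5}; X {1,2,3,5,6}->{2,3,5,6}
Constraint 3 (X < W) on D(X)={2,3,5,6} D(W)={2,4,6}: X {2,3,5,6}->{2,3,5}; W {2,4,6}->{4,6}
Constraint 4 (X + W = U) on D(X)={2,3,5} D(W)={4,6} D(U)={1,4,5,6}: X {2,3,5}->{2}; W {4,6}->{4}; U {1,4,5,6}->{6}
So after constraint 4: D(U) = {6}

Answer: {6}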